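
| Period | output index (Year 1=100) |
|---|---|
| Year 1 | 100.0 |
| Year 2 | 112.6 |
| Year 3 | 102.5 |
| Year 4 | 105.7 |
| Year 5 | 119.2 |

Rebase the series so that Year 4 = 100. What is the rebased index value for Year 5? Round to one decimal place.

Rebased(Year 5) = 119.2 / 105.7 × 100 = 112.7720

112.8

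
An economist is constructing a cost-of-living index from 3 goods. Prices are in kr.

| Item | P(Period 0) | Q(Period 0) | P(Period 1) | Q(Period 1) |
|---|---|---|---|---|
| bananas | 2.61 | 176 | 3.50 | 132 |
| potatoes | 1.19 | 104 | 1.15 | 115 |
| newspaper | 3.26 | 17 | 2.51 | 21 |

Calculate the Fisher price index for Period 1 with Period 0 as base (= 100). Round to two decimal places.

119.76

Laspeyres component (base-period weights):
ΣP(Period 1)Q(Period 0) = 3.50×176 + 1.15×104 + 2.51×17 = 616 + 119.6 + 42.67 = 778.27
ΣP(Period 0)Q(Period 0) = 2.61×176 + 1.19×104 + 3.26×17 = 459.36 + 123.76 + 55.42 = 638.54
L = 778.27 / 638.54 × 100 = 121.8827
Paasche component (current-period weights):
ΣP(Period 1)Q(Period 1) = 3.50×132 + 1.15×115 + 2.51×21 = 462 + 132.25 + 52.71 = 646.96
ΣP(Period 0)Q(Period 1) = 2.61×132 + 1.19×115 + 3.26×21 = 344.52 + 136.85 + 68.46 = 549.83
P = 646.96 / 549.83 × 100 = 117.6655
Fisher = √(L × P) = √(121.8827 × 117.6655) = 119.7555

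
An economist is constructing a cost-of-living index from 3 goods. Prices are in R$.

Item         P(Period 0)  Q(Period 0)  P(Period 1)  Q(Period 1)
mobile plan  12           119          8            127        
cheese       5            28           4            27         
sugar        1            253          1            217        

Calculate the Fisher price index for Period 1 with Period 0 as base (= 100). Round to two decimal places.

71.90

Laspeyres component (base-period weights):
ΣP(Period 1)Q(Period 0) = 8×119 + 4×28 + 1×253 = 952 + 112 + 253 = 1317
ΣP(Period 0)Q(Period 0) = 12×119 + 5×28 + 1×253 = 1428 + 140 + 253 = 1821
L = 1317 / 1821 × 100 = 72.3229
Paasche component (current-period weights):
ΣP(Period 1)Q(Period 1) = 8×127 + 4×27 + 1×217 = 1016 + 108 + 217 = 1341
ΣP(Period 0)Q(Period 1) = 12×127 + 5×27 + 1×217 = 1524 + 135 + 217 = 1876
P = 1341 / 1876 × 100 = 71.4819
Fisher = √(L × P) = √(72.3229 × 71.4819) = 71.9012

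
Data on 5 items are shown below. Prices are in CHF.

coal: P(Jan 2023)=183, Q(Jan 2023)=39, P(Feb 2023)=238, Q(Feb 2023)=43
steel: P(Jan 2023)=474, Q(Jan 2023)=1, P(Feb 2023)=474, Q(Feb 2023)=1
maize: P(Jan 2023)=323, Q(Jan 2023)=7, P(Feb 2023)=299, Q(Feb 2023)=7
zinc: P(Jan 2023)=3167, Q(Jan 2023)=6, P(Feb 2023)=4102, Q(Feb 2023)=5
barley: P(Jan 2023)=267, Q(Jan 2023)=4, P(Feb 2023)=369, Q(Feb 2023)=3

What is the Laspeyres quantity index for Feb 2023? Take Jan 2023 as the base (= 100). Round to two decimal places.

90.98

Laspeyres quantity index uses base-period prices as weights.
ΣP(Jan 2023)·Q(Feb 2023) = 183×43 + 474×1 + 323×7 + 3167×5 + 267×3 = 7869 + 474 + 2261 + 15835 + 801 = 27240
ΣP(Jan 2023)·Q(Jan 2023) = 183×39 + 474×1 + 323×7 + 3167×6 + 267×4 = 7137 + 474 + 2261 + 19002 + 1068 = 29942
Index = 27240 / 29942 × 100 = 90.9759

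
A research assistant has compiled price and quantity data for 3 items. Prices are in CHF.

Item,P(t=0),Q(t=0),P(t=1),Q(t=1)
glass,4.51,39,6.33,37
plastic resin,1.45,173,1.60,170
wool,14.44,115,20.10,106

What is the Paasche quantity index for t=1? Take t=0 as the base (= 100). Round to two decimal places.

93.00

Paasche quantity index uses current-period prices as weights.
ΣP(t=1)·Q(t=1) = 6.33×37 + 1.60×170 + 20.10×106 = 234.21 + 272 + 2130.6 = 2636.81
ΣP(t=1)·Q(t=0) = 6.33×39 + 1.60×173 + 20.10×115 = 246.87 + 276.8 + 2311.5 = 2835.17
Index = 2636.81 / 2835.17 × 100 = 93.0036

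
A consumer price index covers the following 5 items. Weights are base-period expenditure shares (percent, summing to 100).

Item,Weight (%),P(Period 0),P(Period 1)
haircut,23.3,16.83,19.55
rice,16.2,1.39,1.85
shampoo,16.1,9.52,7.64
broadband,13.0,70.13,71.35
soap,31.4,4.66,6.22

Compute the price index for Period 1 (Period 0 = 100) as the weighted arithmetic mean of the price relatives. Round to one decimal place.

116.7

haircut: 23.3 × (19.55/16.83) = 23.3 × 1.161616 = 27.0657
rice: 16.2 × (1.85/1.39) = 16.2 × 1.330935 = 21.5612
shampoo: 16.1 × (7.64/9.52) = 16.1 × 0.802521 = 12.9206
broadband: 13.0 × (71.35/70.13) = 13.0 × 1.017396 = 13.2262
soap: 31.4 × (6.22/4.66) = 31.4 × 1.334764 = 41.9116
Index = Σ wᵢ·(p₁ᵢ/p₀ᵢ) = 27.0657 + 21.5612 + 12.9206 + 13.2262 + 41.9116 = 116.6851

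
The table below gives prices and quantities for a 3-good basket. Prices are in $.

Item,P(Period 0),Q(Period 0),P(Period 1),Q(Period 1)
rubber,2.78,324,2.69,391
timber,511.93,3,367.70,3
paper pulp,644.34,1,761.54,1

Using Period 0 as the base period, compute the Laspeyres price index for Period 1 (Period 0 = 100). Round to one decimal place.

Laspeyres price index uses base-period quantities as weights.
ΣP(Period 1)·Q(Period 0) = 2.69×324 + 367.70×3 + 761.54×1 = 871.56 + 1103.1 + 761.54 = 2736.2
ΣP(Period 0)·Q(Period 0) = 2.78×324 + 511.93×3 + 644.34×1 = 900.72 + 1535.79 + 644.34 = 3080.85
Index = 2736.2 / 3080.85 × 100 = 88.8132

88.8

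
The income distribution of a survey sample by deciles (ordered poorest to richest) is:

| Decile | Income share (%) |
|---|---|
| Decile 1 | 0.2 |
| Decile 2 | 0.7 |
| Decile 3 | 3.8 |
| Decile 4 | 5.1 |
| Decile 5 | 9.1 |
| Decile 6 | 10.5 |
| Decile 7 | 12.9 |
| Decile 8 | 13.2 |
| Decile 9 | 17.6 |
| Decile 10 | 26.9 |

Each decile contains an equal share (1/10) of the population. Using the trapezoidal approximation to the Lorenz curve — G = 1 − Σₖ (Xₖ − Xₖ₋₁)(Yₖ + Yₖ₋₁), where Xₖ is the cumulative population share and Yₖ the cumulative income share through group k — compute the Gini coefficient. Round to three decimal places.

0.430

Cumulative income shares Yₖ: 0.0020, 0.0090, 0.0470, 0.0980, 0.1890, 0.2940, 0.4230, 0.5550, 0.7310, 1.0000
Σ (Xₖ−Xₖ₋₁)(Yₖ+Yₖ₋₁) = (1/10)(0.0020+0.0000) + (1/10)(0.0090+0.0020) + (1/10)(0.0470+0.0090) + (1/10)(0.0980+0.0470) + (1/10)(0.1890+0.0980) + (1/10)(0.2940+0.1890) + (1/10)(0.4230+0.2940) + (1/10)(0.5550+0.4230) + (1/10)(0.7310+0.5550) + (1/10)(1.0000+0.7310)
  = 0.0002 + 0.0011 + 0.0056 + 0.0145 + 0.0287 + 0.0483 + 0.0717 + 0.0978 + 0.1286 + 0.1731 = 0.5696
G = 1 − 0.5696 = 0.4304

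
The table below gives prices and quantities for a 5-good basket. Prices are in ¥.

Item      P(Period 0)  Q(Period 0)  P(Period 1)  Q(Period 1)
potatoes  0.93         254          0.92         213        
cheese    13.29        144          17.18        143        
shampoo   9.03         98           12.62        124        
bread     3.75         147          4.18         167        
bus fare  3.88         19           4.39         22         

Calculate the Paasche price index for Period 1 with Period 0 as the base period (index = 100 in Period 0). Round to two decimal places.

127.54

Paasche price index uses current-period quantities as weights.
ΣP(Period 1)·Q(Period 1) = 0.92×213 + 17.18×143 + 12.62×124 + 4.18×167 + 4.39×22 = 195.96 + 2456.74 + 1564.88 + 698.06 + 96.58 = 5012.22
ΣP(Period 0)·Q(Period 1) = 0.93×213 + 13.29×143 + 9.03×124 + 3.75×167 + 3.88×22 = 198.09 + 1900.47 + 1119.72 + 626.25 + 85.36 = 3929.89
Index = 5012.22 / 3929.89 × 100 = 127.5410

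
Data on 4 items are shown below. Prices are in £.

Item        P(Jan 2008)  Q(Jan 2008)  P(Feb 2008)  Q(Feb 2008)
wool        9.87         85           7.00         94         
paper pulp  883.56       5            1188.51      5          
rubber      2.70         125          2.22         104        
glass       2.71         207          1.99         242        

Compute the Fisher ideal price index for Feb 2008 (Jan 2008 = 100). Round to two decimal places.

Laspeyres component (base-period weights):
ΣP(Feb 2008)Q(Jan 2008) = 7.00×85 + 1188.51×5 + 2.22×125 + 1.99×207 = 595 + 5942.55 + 277.5 + 411.93 = 7226.98
ΣP(Jan 2008)Q(Jan 2008) = 9.87×85 + 883.56×5 + 2.70×125 + 2.71×207 = 838.95 + 4417.8 + 337.5 + 560.97 = 6155.22
L = 7226.98 / 6155.22 × 100 = 117.4122
Paasche component (current-period weights):
ΣP(Feb 2008)Q(Feb 2008) = 7.00×94 + 1188.51×5 + 2.22×104 + 1.99×242 = 658 + 5942.55 + 230.88 + 481.58 = 7313.01
ΣP(Jan 2008)Q(Feb 2008) = 9.87×94 + 883.56×5 + 2.70×104 + 2.71×242 = 927.78 + 4417.8 + 280.8 + 655.82 = 6282.2
P = 7313.01 / 6282.2 × 100 = 116.4084
Fisher = √(L × P) = √(117.4122 × 116.4084) = 116.9092

116.91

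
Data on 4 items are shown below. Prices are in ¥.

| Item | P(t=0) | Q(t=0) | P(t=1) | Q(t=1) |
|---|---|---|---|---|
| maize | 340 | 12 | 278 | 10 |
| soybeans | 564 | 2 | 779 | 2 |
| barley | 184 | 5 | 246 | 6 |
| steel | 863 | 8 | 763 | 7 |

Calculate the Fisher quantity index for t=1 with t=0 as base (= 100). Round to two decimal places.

Laspeyres component (base-period weights):
ΣP(t=0)Q(t=1) = 340×10 + 564×2 + 184×6 + 863×7 = 3400 + 1128 + 1104 + 6041 = 11673
ΣP(t=0)Q(t=0) = 340×12 + 564×2 + 184×5 + 863×8 = 4080 + 1128 + 920 + 6904 = 13032
L = 11673 / 13032 × 100 = 89.5718
Paasche component (current-period weights):
ΣP(t=1)Q(t=1) = 278×10 + 779×2 + 246×6 + 763×7 = 2780 + 1558 + 1476 + 5341 = 11155
ΣP(t=1)Q(t=0) = 278×12 + 779×2 + 246×5 + 763×8 = 3336 + 1558 + 1230 + 6104 = 12228
P = 11155 / 12228 × 100 = 91.2251
Fisher = √(L × P) = √(89.5718 × 91.2251) = 90.3947

90.39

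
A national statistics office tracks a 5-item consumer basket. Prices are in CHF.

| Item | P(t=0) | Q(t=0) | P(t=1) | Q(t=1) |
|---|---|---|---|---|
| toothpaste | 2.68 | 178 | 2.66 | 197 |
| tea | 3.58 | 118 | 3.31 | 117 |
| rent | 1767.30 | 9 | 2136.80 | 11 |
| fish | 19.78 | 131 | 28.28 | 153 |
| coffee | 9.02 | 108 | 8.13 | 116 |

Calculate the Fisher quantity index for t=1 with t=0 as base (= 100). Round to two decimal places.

Laspeyres component (base-period weights):
ΣP(t=0)Q(t=1) = 2.68×197 + 3.58×117 + 1767.30×11 + 19.78×153 + 9.02×116 = 527.96 + 418.86 + 19440.3 + 3026.34 + 1046.32 = 24459.78
ΣP(t=0)Q(t=0) = 2.68×178 + 3.58×118 + 1767.30×9 + 19.78×131 + 9.02×108 = 477.04 + 422.44 + 15905.7 + 2591.18 + 974.16 = 20370.52
L = 24459.78 / 20370.52 × 100 = 120.0744
Paasche component (current-period weights):
ΣP(t=1)Q(t=1) = 2.66×197 + 3.31×117 + 2136.80×11 + 28.28×153 + 8.13×116 = 524.02 + 387.27 + 23504.8 + 4326.84 + 943.08 = 29686.01
ΣP(t=1)Q(t=0) = 2.66×178 + 3.31×118 + 2136.80×9 + 28.28×131 + 8.13×108 = 473.48 + 390.58 + 19231.2 + 3704.68 + 878.04 = 24677.98
P = 29686.01 / 24677.98 × 100 = 120.2935
Fisher = √(L × P) = √(120.0744 × 120.2935) = 120.1839

120.18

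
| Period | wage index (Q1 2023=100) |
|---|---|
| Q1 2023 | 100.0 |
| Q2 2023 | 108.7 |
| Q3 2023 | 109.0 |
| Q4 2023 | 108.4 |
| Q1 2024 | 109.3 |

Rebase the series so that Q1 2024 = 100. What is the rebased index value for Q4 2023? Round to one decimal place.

99.2

Rebased(Q4 2023) = 108.4 / 109.3 × 100 = 99.1766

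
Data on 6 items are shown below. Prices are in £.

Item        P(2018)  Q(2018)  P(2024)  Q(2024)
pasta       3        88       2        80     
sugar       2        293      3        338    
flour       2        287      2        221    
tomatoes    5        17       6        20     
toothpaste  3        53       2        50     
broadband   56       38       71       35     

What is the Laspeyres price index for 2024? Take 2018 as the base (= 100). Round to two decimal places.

Laspeyres price index uses base-period quantities as weights.
ΣP(2024)·Q(2018) = 2×88 + 3×293 + 2×287 + 6×17 + 2×53 + 71×38 = 176 + 879 + 574 + 102 + 106 + 2698 = 4535
ΣP(2018)·Q(2018) = 3×88 + 2×293 + 2×287 + 5×17 + 3×53 + 56×38 = 264 + 586 + 574 + 85 + 159 + 2128 = 3796
Index = 4535 / 3796 × 100 = 119.4679

119.47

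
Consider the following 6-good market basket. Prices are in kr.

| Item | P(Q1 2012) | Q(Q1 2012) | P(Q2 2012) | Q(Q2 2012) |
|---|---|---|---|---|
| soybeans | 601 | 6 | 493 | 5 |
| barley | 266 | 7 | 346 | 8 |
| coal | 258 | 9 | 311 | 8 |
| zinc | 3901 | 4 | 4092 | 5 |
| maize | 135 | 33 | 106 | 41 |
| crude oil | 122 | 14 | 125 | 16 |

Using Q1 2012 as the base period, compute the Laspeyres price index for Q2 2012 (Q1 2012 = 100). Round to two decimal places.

Laspeyres price index uses base-period quantities as weights.
ΣP(Q2 2012)·Q(Q1 2012) = 493×6 + 346×7 + 311×9 + 4092×4 + 106×33 + 125×14 = 2958 + 2422 + 2799 + 16368 + 3498 + 1750 = 29795
ΣP(Q1 2012)·Q(Q1 2012) = 601×6 + 266×7 + 258×9 + 3901×4 + 135×33 + 122×14 = 3606 + 1862 + 2322 + 15604 + 4455 + 1708 = 29557
Index = 29795 / 29557 × 100 = 100.8052

100.81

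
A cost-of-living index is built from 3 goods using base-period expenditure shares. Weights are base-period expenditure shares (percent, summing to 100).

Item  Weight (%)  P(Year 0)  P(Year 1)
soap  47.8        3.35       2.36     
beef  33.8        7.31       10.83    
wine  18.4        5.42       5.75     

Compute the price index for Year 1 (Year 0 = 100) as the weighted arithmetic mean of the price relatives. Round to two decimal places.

soap: 47.8 × (2.36/3.35) = 47.8 × 0.704478 = 33.6740
beef: 33.8 × (10.83/7.31) = 33.8 × 1.481532 = 50.0758
wine: 18.4 × (5.75/5.42) = 18.4 × 1.060886 = 19.5203
Index = Σ wᵢ·(p₁ᵢ/p₀ᵢ) = 33.6740 + 50.0758 + 19.5203 = 103.2701

103.27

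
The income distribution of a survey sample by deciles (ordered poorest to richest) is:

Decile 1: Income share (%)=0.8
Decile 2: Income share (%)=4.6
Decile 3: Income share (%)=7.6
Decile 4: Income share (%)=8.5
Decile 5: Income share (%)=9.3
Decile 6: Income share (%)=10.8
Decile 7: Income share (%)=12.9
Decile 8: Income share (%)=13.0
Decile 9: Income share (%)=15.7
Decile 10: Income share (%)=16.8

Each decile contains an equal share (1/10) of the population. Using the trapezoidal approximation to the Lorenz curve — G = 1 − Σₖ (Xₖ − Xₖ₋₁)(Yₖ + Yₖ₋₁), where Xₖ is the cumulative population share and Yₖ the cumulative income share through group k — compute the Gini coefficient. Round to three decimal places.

Cumulative income shares Yₖ: 0.0080, 0.0540, 0.1300, 0.2150, 0.3080, 0.4160, 0.5450, 0.6750, 0.8320, 1.0000
Σ (Xₖ−Xₖ₋₁)(Yₖ+Yₖ₋₁) = (1/10)(0.0080+0.0000) + (1/10)(0.0540+0.0080) + (1/10)(0.1300+0.0540) + (1/10)(0.2150+0.1300) + (1/10)(0.3080+0.2150) + (1/10)(0.4160+0.3080) + (1/10)(0.5450+0.4160) + (1/10)(0.6750+0.5450) + (1/10)(0.8320+0.6750) + (1/10)(1.0000+0.8320)
  = 0.0008 + 0.0062 + 0.0184 + 0.0345 + 0.0523 + 0.0724 + 0.0961 + 0.1220 + 0.1507 + 0.1832 = 0.7366
G = 1 − 0.7366 = 0.2634

0.263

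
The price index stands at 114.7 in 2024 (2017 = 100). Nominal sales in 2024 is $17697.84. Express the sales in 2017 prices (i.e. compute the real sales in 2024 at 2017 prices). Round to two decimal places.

15429.68

Real = Nominal ÷ (Index/100) = 17697.84 ÷ (114.7/100)
     = 17697.84 ÷ 1.147 = 15429.6774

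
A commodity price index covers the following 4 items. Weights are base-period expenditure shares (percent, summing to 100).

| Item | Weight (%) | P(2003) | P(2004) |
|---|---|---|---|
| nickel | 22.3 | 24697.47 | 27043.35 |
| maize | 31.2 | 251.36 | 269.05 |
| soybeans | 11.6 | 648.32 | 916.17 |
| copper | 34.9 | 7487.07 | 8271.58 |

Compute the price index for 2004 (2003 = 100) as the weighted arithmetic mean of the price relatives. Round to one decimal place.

112.8

nickel: 22.3 × (27043.35/24697.47) = 22.3 × 1.094985 = 24.4182
maize: 31.2 × (269.05/251.36) = 31.2 × 1.070377 = 33.3958
soybeans: 11.6 × (916.17/648.32) = 11.6 × 1.413145 = 16.3925
copper: 34.9 × (8271.58/7487.07) = 34.9 × 1.104782 = 38.5569
Index = Σ wᵢ·(p₁ᵢ/p₀ᵢ) = 24.4182 + 33.3958 + 16.3925 + 38.5569 = 112.7633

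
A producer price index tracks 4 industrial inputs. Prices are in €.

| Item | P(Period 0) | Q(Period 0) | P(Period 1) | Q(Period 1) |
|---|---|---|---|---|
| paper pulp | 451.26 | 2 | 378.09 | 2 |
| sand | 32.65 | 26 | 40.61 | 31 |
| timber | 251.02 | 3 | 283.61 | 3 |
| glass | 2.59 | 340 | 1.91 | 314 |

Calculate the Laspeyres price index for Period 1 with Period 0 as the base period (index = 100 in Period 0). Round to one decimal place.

97.8

Laspeyres price index uses base-period quantities as weights.
ΣP(Period 1)·Q(Period 0) = 378.09×2 + 40.61×26 + 283.61×3 + 1.91×340 = 756.18 + 1055.86 + 850.83 + 649.4 = 3312.27
ΣP(Period 0)·Q(Period 0) = 451.26×2 + 32.65×26 + 251.02×3 + 2.59×340 = 902.52 + 848.9 + 753.06 + 880.6 = 3385.08
Index = 3312.27 / 3385.08 × 100 = 97.8491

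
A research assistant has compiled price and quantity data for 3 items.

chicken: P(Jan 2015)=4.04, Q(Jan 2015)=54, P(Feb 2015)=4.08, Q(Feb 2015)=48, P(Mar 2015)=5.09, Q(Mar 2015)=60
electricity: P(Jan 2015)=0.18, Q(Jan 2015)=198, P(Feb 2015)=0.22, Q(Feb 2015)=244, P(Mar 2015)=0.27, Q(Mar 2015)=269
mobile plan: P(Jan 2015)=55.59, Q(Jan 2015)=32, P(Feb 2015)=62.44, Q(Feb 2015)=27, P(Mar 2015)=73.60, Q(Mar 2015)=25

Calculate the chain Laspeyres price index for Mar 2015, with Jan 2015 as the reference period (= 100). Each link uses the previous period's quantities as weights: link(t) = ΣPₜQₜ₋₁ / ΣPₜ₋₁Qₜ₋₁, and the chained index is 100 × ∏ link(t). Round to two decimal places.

Link Jan 2015→Feb 2015:
ΣP(Feb 2015)Q(Jan 2015) = 4.08×54 + 0.22×198 + 62.44×32 = 220.32 + 43.56 + 1998.08 = 2261.96
ΣP(Jan 2015)Q(Jan 2015) = 4.04×54 + 0.18×198 + 55.59×32 = 218.16 + 35.64 + 1778.88 = 2032.68
link = 2261.96/2032.68 = 1.112797
Link Feb 2015→Mar 2015:
ΣP(Mar 2015)Q(Feb 2015) = 5.09×48 + 0.27×244 + 73.60×27 = 244.32 + 65.88 + 1987.2 = 2297.4
ΣP(Feb 2015)Q(Feb 2015) = 4.08×48 + 0.22×244 + 62.44×27 = 195.84 + 53.68 + 1685.88 = 1935.4
link = 2297.4/1935.4 = 1.187041
Chained index = 100 × 1.112797 × 1.187041 = 132.0936

132.09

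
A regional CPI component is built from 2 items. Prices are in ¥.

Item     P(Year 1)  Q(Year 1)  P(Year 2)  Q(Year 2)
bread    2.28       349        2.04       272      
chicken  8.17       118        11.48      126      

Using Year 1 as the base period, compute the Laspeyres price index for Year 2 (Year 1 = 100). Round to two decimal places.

Laspeyres price index uses base-period quantities as weights.
ΣP(Year 2)·Q(Year 1) = 2.04×349 + 11.48×118 = 711.96 + 1354.64 = 2066.6
ΣP(Year 1)·Q(Year 1) = 2.28×349 + 8.17×118 = 795.72 + 964.06 = 1759.78
Index = 2066.6 / 1759.78 × 100 = 117.4351

117.44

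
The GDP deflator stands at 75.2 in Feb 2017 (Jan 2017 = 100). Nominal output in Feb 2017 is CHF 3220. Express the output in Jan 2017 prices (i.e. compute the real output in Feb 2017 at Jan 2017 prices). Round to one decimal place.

Real = Nominal ÷ (Index/100) = 3220 ÷ (75.2/100)
     = 3220 ÷ 0.752 = 4281.9149

4281.9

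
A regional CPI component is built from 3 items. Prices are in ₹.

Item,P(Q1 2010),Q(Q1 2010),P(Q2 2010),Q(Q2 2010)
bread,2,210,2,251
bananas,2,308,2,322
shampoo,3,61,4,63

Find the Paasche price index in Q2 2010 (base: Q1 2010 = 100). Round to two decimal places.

104.72

Paasche price index uses current-period quantities as weights.
ΣP(Q2 2010)·Q(Q2 2010) = 2×251 + 2×322 + 4×63 = 502 + 644 + 252 = 1398
ΣP(Q1 2010)·Q(Q2 2010) = 2×251 + 2×322 + 3×63 = 502 + 644 + 189 = 1335
Index = 1398 / 1335 × 100 = 104.7191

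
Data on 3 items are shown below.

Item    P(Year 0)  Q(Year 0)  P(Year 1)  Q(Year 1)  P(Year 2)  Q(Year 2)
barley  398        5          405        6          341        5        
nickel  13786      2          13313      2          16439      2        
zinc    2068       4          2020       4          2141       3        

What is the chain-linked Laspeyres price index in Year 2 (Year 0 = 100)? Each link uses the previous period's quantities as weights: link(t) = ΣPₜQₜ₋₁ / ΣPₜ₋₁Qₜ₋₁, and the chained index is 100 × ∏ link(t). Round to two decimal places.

Link Year 0→Year 1:
ΣP(Year 1)Q(Year 0) = 405×5 + 13313×2 + 2020×4 = 2025 + 26626 + 8080 = 36731
ΣP(Year 0)Q(Year 0) = 398×5 + 13786×2 + 2068×4 = 1990 + 27572 + 8272 = 37834
link = 36731/37834 = 0.970846
Link Year 1→Year 2:
ΣP(Year 2)Q(Year 1) = 341×6 + 16439×2 + 2141×4 = 2046 + 32878 + 8564 = 43488
ΣP(Year 1)Q(Year 1) = 405×6 + 13313×2 + 2020×4 = 2430 + 26626 + 8080 = 37136
link = 43488/37136 = 1.171047
Chained index = 100 × 0.970846 × 1.171047 = 113.6907

113.69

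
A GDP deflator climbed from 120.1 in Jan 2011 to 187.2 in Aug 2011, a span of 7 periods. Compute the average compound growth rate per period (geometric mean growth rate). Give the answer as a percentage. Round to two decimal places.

6.55%

Growth factor = (187.2/120.1)^(1/7) = (1.558701)^(1/7) = 1.065461
Growth rate = 1.065461 − 1 = 0.065461 = 6.5461%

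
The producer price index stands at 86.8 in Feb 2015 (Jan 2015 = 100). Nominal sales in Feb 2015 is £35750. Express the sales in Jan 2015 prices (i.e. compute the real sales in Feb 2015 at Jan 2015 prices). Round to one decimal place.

Real = Nominal ÷ (Index/100) = 35750 ÷ (86.8/100)
     = 35750 ÷ 0.868 = 41186.6359

41186.6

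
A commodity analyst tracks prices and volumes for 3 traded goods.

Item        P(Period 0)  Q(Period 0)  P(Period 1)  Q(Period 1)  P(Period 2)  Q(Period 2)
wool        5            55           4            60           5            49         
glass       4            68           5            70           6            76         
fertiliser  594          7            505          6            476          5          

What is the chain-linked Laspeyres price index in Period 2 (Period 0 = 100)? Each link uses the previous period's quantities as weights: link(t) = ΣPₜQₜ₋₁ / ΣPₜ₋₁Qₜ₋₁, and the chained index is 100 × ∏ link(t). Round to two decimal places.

Link Period 0→Period 1:
ΣP(Period 1)Q(Period 0) = 4×55 + 5×68 + 505×7 = 220 + 340 + 3535 = 4095
ΣP(Period 0)Q(Period 0) = 5×55 + 4×68 + 594×7 = 275 + 272 + 4158 = 4705
link = 4095/4705 = 0.870351
Link Period 1→Period 2:
ΣP(Period 2)Q(Period 1) = 5×60 + 6×70 + 476×6 = 300 + 420 + 2856 = 3576
ΣP(Period 1)Q(Period 1) = 4×60 + 5×70 + 505×6 = 240 + 350 + 3030 = 3620
link = 3576/3620 = 0.987845
Chained index = 100 × 0.870351 × 0.987845 = 85.9772

85.98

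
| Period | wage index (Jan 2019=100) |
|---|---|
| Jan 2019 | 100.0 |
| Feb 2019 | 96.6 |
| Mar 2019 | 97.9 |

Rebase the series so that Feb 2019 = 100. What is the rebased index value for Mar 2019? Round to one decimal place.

101.3

Rebased(Mar 2019) = 97.9 / 96.6 × 100 = 101.3458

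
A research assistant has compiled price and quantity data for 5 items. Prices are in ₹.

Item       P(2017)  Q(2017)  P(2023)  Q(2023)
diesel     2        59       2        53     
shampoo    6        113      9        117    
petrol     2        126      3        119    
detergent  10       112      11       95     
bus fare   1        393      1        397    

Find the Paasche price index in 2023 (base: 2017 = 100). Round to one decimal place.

123.6

Paasche price index uses current-period quantities as weights.
ΣP(2023)·Q(2023) = 2×53 + 9×117 + 3×119 + 11×95 + 1×397 = 106 + 1053 + 357 + 1045 + 397 = 2958
ΣP(2017)·Q(2023) = 2×53 + 6×117 + 2×119 + 10×95 + 1×397 = 106 + 702 + 238 + 950 + 397 = 2393
Index = 2958 / 2393 × 100 = 123.6105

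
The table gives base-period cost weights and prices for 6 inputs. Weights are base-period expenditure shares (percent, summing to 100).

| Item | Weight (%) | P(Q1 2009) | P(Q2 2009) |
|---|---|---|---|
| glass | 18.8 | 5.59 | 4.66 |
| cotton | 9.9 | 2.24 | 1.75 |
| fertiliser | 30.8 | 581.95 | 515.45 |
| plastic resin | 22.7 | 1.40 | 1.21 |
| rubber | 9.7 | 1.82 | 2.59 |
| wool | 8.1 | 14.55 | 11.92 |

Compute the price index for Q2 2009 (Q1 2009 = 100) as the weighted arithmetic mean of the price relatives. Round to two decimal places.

glass: 18.8 × (4.66/5.59) = 18.8 × 0.833631 = 15.6723
cotton: 9.9 × (1.75/2.24) = 9.9 × 0.781250 = 7.7344
fertiliser: 30.8 × (515.45/581.95) = 30.8 × 0.885729 = 27.2805
plastic resin: 22.7 × (1.21/1.40) = 22.7 × 0.864286 = 19.6193
rubber: 9.7 × (2.59/1.82) = 9.7 × 1.423077 = 13.8038
wool: 8.1 × (11.92/14.55) = 8.1 × 0.819244 = 6.6359
Index = Σ wᵢ·(p₁ᵢ/p₀ᵢ) = 15.6723 + 7.7344 + 27.2805 + 19.6193 + 13.8038 + 6.6359 = 90.7461

90.75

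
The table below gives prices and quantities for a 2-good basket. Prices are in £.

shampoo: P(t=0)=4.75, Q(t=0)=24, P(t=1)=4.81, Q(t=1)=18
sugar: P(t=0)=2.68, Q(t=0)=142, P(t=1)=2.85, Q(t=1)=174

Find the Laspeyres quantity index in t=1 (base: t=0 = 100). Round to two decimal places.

Laspeyres quantity index uses base-period prices as weights.
ΣP(t=0)·Q(t=1) = 4.75×18 + 2.68×174 = 85.5 + 466.32 = 551.82
ΣP(t=0)·Q(t=0) = 4.75×24 + 2.68×142 = 114 + 380.56 = 494.56
Index = 551.82 / 494.56 × 100 = 111.5780

111.58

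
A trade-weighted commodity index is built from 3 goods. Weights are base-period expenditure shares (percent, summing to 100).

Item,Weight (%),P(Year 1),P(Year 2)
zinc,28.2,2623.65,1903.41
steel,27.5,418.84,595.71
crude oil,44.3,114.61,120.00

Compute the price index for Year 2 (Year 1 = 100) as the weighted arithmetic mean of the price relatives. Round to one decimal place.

zinc: 28.2 × (1903.41/2623.65) = 28.2 × 0.725482 = 20.4586
steel: 27.5 × (595.71/418.84) = 27.5 × 1.422285 = 39.1128
crude oil: 44.3 × (120.00/114.61) = 44.3 × 1.047029 = 46.3834
Index = Σ wᵢ·(p₁ᵢ/p₀ᵢ) = 20.4586 + 39.1128 + 46.3834 = 105.9548

106.0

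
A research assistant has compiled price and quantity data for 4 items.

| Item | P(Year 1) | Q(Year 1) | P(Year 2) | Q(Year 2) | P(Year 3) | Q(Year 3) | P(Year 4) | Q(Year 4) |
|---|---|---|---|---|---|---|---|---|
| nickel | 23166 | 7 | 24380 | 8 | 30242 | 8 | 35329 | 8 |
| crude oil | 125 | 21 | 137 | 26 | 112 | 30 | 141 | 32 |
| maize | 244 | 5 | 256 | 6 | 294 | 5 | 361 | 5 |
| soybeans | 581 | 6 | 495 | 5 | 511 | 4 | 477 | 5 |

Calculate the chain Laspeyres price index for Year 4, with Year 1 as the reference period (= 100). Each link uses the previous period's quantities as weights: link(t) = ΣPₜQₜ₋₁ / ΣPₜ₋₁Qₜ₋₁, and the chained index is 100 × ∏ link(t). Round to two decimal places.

Link Year 1→Year 2:
ΣP(Year 2)Q(Year 1) = 24380×7 + 137×21 + 256×5 + 495×6 = 170660 + 2877 + 1280 + 2970 = 177787
ΣP(Year 1)Q(Year 1) = 23166×7 + 125×21 + 244×5 + 581×6 = 162162 + 2625 + 1220 + 3486 = 169493
link = 177787/169493 = 1.048934
Link Year 2→Year 3:
ΣP(Year 3)Q(Year 2) = 30242×8 + 112×26 + 294×6 + 511×5 = 241936 + 2912 + 1764 + 2555 = 249167
ΣP(Year 2)Q(Year 2) = 24380×8 + 137×26 + 256×6 + 495×5 = 195040 + 3562 + 1536 + 2475 = 202613
link = 249167/202613 = 1.229768
Link Year 3→Year 4:
ΣP(Year 4)Q(Year 3) = 35329×8 + 141×30 + 361×5 + 477×4 = 282632 + 4230 + 1805 + 1908 = 290575
ΣP(Year 3)Q(Year 3) = 30242×8 + 112×30 + 294×5 + 511×4 = 241936 + 3360 + 1470 + 2044 = 248810
link = 290575/248810 = 1.167859
Chained index = 100 × 1.048934 × 1.229768 × 1.167859 = 150.6475

150.65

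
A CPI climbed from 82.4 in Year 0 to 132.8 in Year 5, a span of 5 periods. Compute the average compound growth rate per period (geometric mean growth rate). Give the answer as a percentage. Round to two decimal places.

Growth factor = (132.8/82.4)^(1/5) = (1.611650)^(1/5) = 1.100156
Growth rate = 1.100156 − 1 = 0.100156 = 10.0156%

10.02%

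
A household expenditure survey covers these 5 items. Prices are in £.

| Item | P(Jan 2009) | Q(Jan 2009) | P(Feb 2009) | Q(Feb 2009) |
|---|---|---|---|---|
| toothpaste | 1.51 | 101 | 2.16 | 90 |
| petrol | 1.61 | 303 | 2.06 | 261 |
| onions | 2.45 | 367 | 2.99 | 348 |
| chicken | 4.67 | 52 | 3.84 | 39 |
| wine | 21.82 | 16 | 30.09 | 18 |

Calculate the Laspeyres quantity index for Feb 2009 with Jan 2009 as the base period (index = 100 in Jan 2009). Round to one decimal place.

93.1

Laspeyres quantity index uses base-period prices as weights.
ΣP(Jan 2009)·Q(Feb 2009) = 1.51×90 + 1.61×261 + 2.45×348 + 4.67×39 + 21.82×18 = 135.9 + 420.21 + 852.6 + 182.13 + 392.76 = 1983.6
ΣP(Jan 2009)·Q(Jan 2009) = 1.51×101 + 1.61×303 + 2.45×367 + 4.67×52 + 21.82×16 = 152.51 + 487.83 + 899.15 + 242.84 + 349.12 = 2131.45
Index = 1983.6 / 2131.45 × 100 = 93.0634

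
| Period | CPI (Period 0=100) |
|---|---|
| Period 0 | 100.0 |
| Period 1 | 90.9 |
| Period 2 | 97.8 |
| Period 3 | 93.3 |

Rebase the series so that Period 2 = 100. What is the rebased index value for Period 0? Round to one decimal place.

Rebased(Period 0) = 100.0 / 97.8 × 100 = 102.2495

102.2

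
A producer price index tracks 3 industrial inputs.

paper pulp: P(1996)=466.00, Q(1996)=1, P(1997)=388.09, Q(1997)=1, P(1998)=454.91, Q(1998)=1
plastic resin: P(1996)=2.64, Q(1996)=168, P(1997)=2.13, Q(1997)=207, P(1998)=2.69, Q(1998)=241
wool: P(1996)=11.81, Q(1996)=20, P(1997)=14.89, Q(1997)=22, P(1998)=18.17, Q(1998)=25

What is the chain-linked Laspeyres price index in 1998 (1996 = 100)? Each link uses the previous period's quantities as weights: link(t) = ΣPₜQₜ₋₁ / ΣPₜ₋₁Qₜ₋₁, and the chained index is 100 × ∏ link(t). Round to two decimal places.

111.18

Link 1996→1997:
ΣP(1997)Q(1996) = 388.09×1 + 2.13×168 + 14.89×20 = 388.09 + 357.84 + 297.8 = 1043.73
ΣP(1996)Q(1996) = 466.00×1 + 2.64×168 + 11.81×20 = 466 + 443.52 + 236.2 = 1145.72
link = 1043.73/1145.72 = 0.910982
Link 1997→1998:
ΣP(1998)Q(1997) = 454.91×1 + 2.69×207 + 18.17×22 = 454.91 + 556.83 + 399.74 = 1411.48
ΣP(1997)Q(1997) = 388.09×1 + 2.13×207 + 14.89×22 = 388.09 + 440.91 + 327.58 = 1156.58
link = 1411.48/1156.58 = 1.220391
Chained index = 100 × 0.910982 × 1.220391 = 111.1754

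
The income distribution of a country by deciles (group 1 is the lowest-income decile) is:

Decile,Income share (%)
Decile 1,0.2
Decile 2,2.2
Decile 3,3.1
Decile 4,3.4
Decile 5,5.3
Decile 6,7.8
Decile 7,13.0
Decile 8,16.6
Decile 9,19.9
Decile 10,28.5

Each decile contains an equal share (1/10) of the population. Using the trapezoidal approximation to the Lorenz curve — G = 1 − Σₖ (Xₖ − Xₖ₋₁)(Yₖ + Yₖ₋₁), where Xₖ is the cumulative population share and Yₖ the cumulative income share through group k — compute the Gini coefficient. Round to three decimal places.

Cumulative income shares Yₖ: 0.0020, 0.0240, 0.0550, 0.0890, 0.1420, 0.2200, 0.3500, 0.5160, 0.7150, 1.0000
Σ (Xₖ−Xₖ₋₁)(Yₖ+Yₖ₋₁) = (1/10)(0.0020+0.0000) + (1/10)(0.0240+0.0020) + (1/10)(0.0550+0.0240) + (1/10)(0.0890+0.0550) + (1/10)(0.1420+0.0890) + (1/10)(0.2200+0.1420) + (1/10)(0.3500+0.2200) + (1/10)(0.5160+0.3500) + (1/10)(0.7150+0.5160) + (1/10)(1.0000+0.7150)
  = 0.0002 + 0.0026 + 0.0079 + 0.0144 + 0.0231 + 0.0362 + 0.0570 + 0.0866 + 0.1231 + 0.1715 = 0.5226
G = 1 − 0.5226 = 0.4774

0.477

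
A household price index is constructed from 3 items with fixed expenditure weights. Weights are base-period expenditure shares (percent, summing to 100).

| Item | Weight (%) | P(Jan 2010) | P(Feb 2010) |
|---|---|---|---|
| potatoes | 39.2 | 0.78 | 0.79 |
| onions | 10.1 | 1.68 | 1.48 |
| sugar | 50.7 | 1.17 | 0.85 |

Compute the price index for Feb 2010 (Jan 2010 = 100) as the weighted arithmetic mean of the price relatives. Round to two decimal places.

potatoes: 39.2 × (0.79/0.78) = 39.2 × 1.012821 = 39.7026
onions: 10.1 × (1.48/1.68) = 10.1 × 0.880952 = 8.8976
sugar: 50.7 × (0.85/1.17) = 50.7 × 0.726496 = 36.8333
Index = Σ wᵢ·(p₁ᵢ/p₀ᵢ) = 39.7026 + 8.8976 + 36.8333 = 85.4335

85.43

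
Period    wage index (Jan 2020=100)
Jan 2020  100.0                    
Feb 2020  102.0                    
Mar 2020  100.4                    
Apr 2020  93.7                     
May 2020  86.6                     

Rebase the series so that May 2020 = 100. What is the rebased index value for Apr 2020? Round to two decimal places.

Rebased(Apr 2020) = 93.7 / 86.6 × 100 = 108.1986

108.20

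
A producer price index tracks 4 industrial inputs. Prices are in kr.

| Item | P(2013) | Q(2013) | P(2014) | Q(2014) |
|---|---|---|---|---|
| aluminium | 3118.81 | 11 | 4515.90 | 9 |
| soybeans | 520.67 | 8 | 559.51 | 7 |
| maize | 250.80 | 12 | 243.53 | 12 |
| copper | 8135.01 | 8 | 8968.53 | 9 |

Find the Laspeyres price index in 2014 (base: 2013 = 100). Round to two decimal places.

Laspeyres price index uses base-period quantities as weights.
ΣP(2014)·Q(2013) = 4515.90×11 + 559.51×8 + 243.53×12 + 8968.53×8 = 49674.9 + 4476.08 + 2922.36 + 71748.24 = 128821.58
ΣP(2013)·Q(2013) = 3118.81×11 + 520.67×8 + 250.80×12 + 8135.01×8 = 34306.91 + 4165.36 + 3009.6 + 65080.08 = 106561.95
Index = 128821.58 / 106561.95 × 100 = 120.8889

120.89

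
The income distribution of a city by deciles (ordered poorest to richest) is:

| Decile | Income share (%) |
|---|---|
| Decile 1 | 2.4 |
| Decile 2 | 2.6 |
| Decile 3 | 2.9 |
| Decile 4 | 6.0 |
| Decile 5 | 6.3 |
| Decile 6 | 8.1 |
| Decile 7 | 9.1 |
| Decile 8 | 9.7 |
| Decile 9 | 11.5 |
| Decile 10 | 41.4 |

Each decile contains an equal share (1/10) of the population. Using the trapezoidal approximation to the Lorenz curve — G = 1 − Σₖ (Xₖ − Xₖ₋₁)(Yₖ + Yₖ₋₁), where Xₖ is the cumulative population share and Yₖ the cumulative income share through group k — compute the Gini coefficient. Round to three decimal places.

0.458

Cumulative income shares Yₖ: 0.0240, 0.0500, 0.0790, 0.1390, 0.2020, 0.2830, 0.3740, 0.4710, 0.5860, 1.0000
Σ (Xₖ−Xₖ₋₁)(Yₖ+Yₖ₋₁) = (1/10)(0.0240+0.0000) + (1/10)(0.0500+0.0240) + (1/10)(0.0790+0.0500) + (1/10)(0.1390+0.0790) + (1/10)(0.2020+0.1390) + (1/10)(0.2830+0.2020) + (1/10)(0.3740+0.2830) + (1/10)(0.4710+0.3740) + (1/10)(0.5860+0.4710) + (1/10)(1.0000+0.5860)
  = 0.0024 + 0.0074 + 0.0129 + 0.0218 + 0.0341 + 0.0485 + 0.0657 + 0.0845 + 0.1057 + 0.1586 = 0.5416
G = 1 − 0.5416 = 0.4584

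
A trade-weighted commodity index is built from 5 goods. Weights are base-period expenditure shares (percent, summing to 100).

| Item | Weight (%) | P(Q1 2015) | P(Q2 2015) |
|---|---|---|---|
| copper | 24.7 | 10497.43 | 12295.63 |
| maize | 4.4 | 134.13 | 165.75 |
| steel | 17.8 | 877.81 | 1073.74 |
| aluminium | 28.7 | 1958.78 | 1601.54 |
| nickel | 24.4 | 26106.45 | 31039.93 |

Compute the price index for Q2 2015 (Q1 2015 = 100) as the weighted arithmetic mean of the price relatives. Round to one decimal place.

108.6

copper: 24.7 × (12295.63/10497.43) = 24.7 × 1.171299 = 28.9311
maize: 4.4 × (165.75/134.13) = 4.4 × 1.235741 = 5.4373
steel: 17.8 × (1073.74/877.81) = 17.8 × 1.223203 = 21.7730
aluminium: 28.7 × (1601.54/1958.78) = 28.7 × 0.817621 = 23.4657
nickel: 24.4 × (31039.93/26106.45) = 24.4 × 1.188976 = 29.0110
Index = Σ wᵢ·(p₁ᵢ/p₀ᵢ) = 28.9311 + 5.4373 + 21.7730 + 23.4657 + 29.0110 = 108.6181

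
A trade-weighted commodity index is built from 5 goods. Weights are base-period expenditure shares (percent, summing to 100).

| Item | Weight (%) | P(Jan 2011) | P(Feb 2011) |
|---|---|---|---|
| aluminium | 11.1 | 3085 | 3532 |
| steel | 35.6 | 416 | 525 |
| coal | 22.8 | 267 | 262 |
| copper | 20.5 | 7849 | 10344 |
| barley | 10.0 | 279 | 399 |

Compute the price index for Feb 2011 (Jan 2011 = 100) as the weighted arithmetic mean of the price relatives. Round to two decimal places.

121.33

aluminium: 11.1 × (3532/3085) = 11.1 × 1.144895 = 12.7083
steel: 35.6 × (525/416) = 35.6 × 1.262019 = 44.9279
coal: 22.8 × (262/267) = 22.8 × 0.981273 = 22.3730
copper: 20.5 × (10344/7849) = 20.5 × 1.317875 = 27.0164
barley: 10.0 × (399/279) = 10.0 × 1.430108 = 14.3011
Index = Σ wᵢ·(p₁ᵢ/p₀ᵢ) = 12.7083 + 44.9279 + 22.3730 + 27.0164 + 14.3011 = 121.3268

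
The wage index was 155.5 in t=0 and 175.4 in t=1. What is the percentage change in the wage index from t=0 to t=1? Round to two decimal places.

12.80%

Change = (175.4 − 155.5) / 155.5 × 100
       = 19.9 / 155.5 × 100 = 12.7974%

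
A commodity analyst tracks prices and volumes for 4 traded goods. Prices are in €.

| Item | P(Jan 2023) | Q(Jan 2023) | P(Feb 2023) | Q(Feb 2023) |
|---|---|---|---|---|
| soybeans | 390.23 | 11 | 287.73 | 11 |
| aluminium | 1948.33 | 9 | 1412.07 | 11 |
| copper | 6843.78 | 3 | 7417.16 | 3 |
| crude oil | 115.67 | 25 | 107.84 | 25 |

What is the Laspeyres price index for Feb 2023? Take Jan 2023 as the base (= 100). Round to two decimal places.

Laspeyres price index uses base-period quantities as weights.
ΣP(Feb 2023)·Q(Jan 2023) = 287.73×11 + 1412.07×9 + 7417.16×3 + 107.84×25 = 3165.03 + 12708.63 + 22251.48 + 2696 = 40821.14
ΣP(Jan 2023)·Q(Jan 2023) = 390.23×11 + 1948.33×9 + 6843.78×3 + 115.67×25 = 4292.53 + 17534.97 + 20531.34 + 2891.75 = 45250.59
Index = 40821.14 / 45250.59 × 100 = 90.2113

90.21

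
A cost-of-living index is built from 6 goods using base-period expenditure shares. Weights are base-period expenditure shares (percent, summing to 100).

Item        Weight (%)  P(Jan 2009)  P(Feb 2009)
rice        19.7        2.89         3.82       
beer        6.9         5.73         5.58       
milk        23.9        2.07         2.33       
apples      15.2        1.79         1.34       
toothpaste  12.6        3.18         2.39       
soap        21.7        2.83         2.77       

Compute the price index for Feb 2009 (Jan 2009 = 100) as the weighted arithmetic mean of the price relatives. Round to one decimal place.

101.7

rice: 19.7 × (3.82/2.89) = 19.7 × 1.321799 = 26.0394
beer: 6.9 × (5.58/5.73) = 6.9 × 0.973822 = 6.7194
milk: 23.9 × (2.33/2.07) = 23.9 × 1.125604 = 26.9019
apples: 15.2 × (1.34/1.79) = 15.2 × 0.748603 = 11.3788
toothpaste: 12.6 × (2.39/3.18) = 12.6 × 0.751572 = 9.4698
soap: 21.7 × (2.77/2.83) = 21.7 × 0.978799 = 21.2399
Index = Σ wᵢ·(p₁ᵢ/p₀ᵢ) = 26.0394 + 6.7194 + 26.9019 + 11.3788 + 9.4698 + 21.2399 = 101.7493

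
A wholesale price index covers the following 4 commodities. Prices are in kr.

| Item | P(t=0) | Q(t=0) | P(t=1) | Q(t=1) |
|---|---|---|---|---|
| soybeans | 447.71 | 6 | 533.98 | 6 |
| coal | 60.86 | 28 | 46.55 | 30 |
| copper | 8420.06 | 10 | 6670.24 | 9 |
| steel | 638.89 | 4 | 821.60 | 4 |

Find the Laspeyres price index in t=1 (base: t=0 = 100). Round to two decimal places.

Laspeyres price index uses base-period quantities as weights.
ΣP(t=1)·Q(t=0) = 533.98×6 + 46.55×28 + 6670.24×10 + 821.60×4 = 3203.88 + 1303.4 + 66702.4 + 3286.4 = 74496.08
ΣP(t=0)·Q(t=0) = 447.71×6 + 60.86×28 + 8420.06×10 + 638.89×4 = 2686.26 + 1704.08 + 84200.6 + 2555.56 = 91146.5
Index = 74496.08 / 91146.5 × 100 = 81.7322

81.73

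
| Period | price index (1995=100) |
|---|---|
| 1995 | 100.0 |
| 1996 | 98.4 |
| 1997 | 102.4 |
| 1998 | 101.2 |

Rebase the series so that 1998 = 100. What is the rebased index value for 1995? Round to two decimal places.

98.81

Rebased(1995) = 100.0 / 101.2 × 100 = 98.8142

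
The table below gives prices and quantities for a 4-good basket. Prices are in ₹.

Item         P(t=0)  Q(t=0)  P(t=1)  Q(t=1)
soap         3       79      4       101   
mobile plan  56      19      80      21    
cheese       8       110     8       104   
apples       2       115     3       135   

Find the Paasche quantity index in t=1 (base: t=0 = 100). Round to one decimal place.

Paasche quantity index uses current-period prices as weights.
ΣP(t=1)·Q(t=1) = 4×101 + 80×21 + 8×104 + 3×135 = 404 + 1680 + 832 + 405 = 3321
ΣP(t=1)·Q(t=0) = 4×79 + 80×19 + 8×110 + 3×115 = 316 + 1520 + 880 + 345 = 3061
Index = 3321 / 3061 × 100 = 108.4940

108.5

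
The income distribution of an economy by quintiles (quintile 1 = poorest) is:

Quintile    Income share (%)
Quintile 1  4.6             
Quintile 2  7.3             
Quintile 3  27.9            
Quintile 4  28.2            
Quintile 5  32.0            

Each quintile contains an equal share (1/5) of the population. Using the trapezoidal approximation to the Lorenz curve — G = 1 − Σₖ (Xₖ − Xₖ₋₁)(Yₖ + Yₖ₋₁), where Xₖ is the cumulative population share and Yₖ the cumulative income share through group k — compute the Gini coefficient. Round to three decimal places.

0.303

Cumulative income shares Yₖ: 0.0460, 0.1190, 0.3980, 0.6800, 1.0000
Σ (Xₖ−Xₖ₋₁)(Yₖ+Yₖ₋₁) = (1/5)(0.0460+0.0000) + (1/5)(0.1190+0.0460) + (1/5)(0.3980+0.1190) + (1/5)(0.6800+0.3980) + (1/5)(1.0000+0.6800)
  = 0.0092 + 0.0330 + 0.1034 + 0.2156 + 0.3360 = 0.6972
G = 1 − 0.6972 = 0.3028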